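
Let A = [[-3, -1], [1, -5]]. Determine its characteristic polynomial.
xI - A = [[x + 3, 1], [-1, x + 5]].

Expanding det(xI - A) along the first row:
det(xI - A) = + (x + 3)·det([[x + 5]]) - (1)·det([[-1]]).

Evaluating gives χ_A(x) = x^2 + 8x + 16 = (x + 4)^2.

χ_A(x) = (x + 4)^2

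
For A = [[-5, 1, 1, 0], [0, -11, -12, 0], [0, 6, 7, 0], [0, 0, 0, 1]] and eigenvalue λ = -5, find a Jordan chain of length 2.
v_1 = [[1, 2, -1, 0]]^T, v_2 = [[1, 0, 0, 0]]^T

We seek v_1 ∈ ker((A + 5I)^2) \ ker(A + 5I), then set v_{i+1} = (A + 5I) v_i.

One such chain is v_1 = [[1, 2, -1, 0]]^T, v_2 = [[1, 0, 0, 0]]^T. Check: (A + 5I) v_2 = [[0, 0, 0, 0]]^T = 0.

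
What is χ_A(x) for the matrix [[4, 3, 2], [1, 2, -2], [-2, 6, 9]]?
xI - A = [[x - 4, -3, -2], [-1, x - 2, 2], [2, -6, x - 9]].

Expanding det(xI - A) along the first row:
det(xI - A) = + (x - 4)·det([[x - 2, 2], [-6, x - 9]]) - (-3)·det([[-1, 2], [2, x - 9]]) + (-2)·det([[-1, x - 2], [2, -6]]).

Evaluating gives χ_A(x) = x^3 - 15x^2 + 75x - 125 = (x - 5)^3.

χ_A(x) = (x - 5)^3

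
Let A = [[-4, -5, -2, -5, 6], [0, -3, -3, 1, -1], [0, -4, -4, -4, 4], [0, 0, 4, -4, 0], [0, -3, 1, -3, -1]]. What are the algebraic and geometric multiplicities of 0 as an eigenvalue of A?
The characteristic polynomial is x(x + 4)^4, so the factor x appears with exponent 1: the algebraic multiplicity is 1.

rank(A) = 4, so the eigenspace has dimension 5 - 4 = 1: the geometric multiplicity is 1.

algebraic multiplicity 1, geometric multiplicity 1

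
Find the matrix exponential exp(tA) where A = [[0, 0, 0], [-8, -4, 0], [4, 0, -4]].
A has Jordan form J = [[-4, 0, 0], [0, -4, 0], [0, 0, 0]] with A = PJP^{-1}, so e^{tA} = P e^{tJ} P^{-1}.

For a Jordan block J_k(λ), e^{tJ_k(λ)} = e^{λt} · (I + tN + t^2 N^2/2! + ... + t^{k-1} N^{k-1}/(k-1)!) where N is the nilpotent superdiagonal part.

Assembling the blocks and conjugating back gives the entries of e^{tA} as shown above.

e^{tA} = [[1, 0, 0], [-2 + 2*e^{-4*t}, e^{-4*t}, 0], [1 - e^{-4*t}, 0, e^{-4*t}]]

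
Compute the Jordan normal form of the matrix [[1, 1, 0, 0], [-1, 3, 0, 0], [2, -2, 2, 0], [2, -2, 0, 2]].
J = [[2, 1, 0, 0], [0, 2, 0, 0], [0, 0, 2, 0], [0, 0, 0, 2]]

The characteristic polynomial is det(xI - A) = (x - 2)^4, so the eigenvalues are 2 (algebraic multiplicity 4).

For λ = 2: rank(A - 2I) = 1, rank((A - 2I)^2) = 0. The eigenspace has dimension 4 - 1 = 3, so there are 3 Jordan blocks; the rank sequence gives block sizes [2, 1, 1].

Assembling the blocks gives the Jordan form J above.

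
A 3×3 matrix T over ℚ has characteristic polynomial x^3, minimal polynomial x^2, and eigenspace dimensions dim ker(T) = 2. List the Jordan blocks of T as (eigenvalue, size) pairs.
λ = 0: algebraic multiplicity 3 (exponent in χ_T), largest block size 2 (exponent in m_T), 2 blocks (geometric multiplicity). These force block sizes [2, 1].

Jordan blocks: (0, 2), (0, 1)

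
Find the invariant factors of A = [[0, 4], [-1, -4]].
(x + 2)^2

The Jordan structure of A has elementary divisors (x + 2)^2. Arranging the block sizes at each eigenvalue in decreasing order and taking row products gives the invariant factors.

Invariant factors (smallest first, each dividing the next): (x + 2)^2.

Check: the last factor (x + 2)^2 is the minimal polynomial, and the product (x + 2)^2 is the characteristic polynomial.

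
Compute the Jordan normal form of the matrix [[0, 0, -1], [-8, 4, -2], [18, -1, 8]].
The characteristic polynomial is det(xI - A) = (x - 4)^3, so the eigenvalues are 4 (algebraic multiplicity 3).

For λ = 4: rank(A - 4I) = 2, rank((A - 4I)^2) = 1, rank((A - 4I)^3) = 0. The eigenspace has dimension 3 - 2 = 1, so there is 1 Jordan block; the rank sequence gives block sizes [3].

Assembling the blocks gives the Jordan form J above.

J = [[4, 1, 0], [0, 4, 1], [0, 0, 4]]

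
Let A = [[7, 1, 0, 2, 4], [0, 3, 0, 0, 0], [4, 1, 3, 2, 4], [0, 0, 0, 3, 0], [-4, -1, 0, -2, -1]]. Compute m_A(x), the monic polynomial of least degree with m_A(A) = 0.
m_A(x) = (x - 3)^2

The characteristic polynomial factors as (x - 3)^5. The minimal polynomial is ∏(x - λ)^{k_λ} where k_λ is the size of the largest Jordan block at λ.

For λ = 3: rank(A - 3I) = 1, and the largest Jordan block has size 2 (the smallest k with rank((A - 3I)^k) = rank((A - 3I)^(k+1))).

So m_A(x) = (x - 3)^2.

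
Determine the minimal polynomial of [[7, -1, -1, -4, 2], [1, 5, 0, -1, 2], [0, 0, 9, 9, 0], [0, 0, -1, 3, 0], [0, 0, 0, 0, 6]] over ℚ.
The characteristic polynomial factors as (x - 6)^5. The minimal polynomial is ∏(x - λ)^{k_λ} where k_λ is the size of the largest Jordan block at λ.

For λ = 6: rank(A - 6I) = 2, and the largest Jordan block has size 2 (the smallest k with rank((A - 6I)^k) = rank((A - 6I)^(k+1))).

So m_A(x) = (x - 6)^2.

m_A(x) = (x - 6)^2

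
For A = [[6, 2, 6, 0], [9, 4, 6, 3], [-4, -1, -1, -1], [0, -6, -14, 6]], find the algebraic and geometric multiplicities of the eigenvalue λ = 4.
The characteristic polynomial is (x - 4)^3(x - 3), so the factor x - 4 appears with exponent 3: the algebraic multiplicity is 3.

rank(A - 4I) = 2, so the eigenspace has dimension 4 - 2 = 2: the geometric multiplicity is 2.

Since 2 < 3, A is not diagonalizable.

algebraic multiplicity 3, geometric multiplicity 2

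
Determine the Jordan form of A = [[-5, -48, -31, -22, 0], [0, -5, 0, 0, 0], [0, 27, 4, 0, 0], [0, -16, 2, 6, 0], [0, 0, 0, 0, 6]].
J = [[-5, 1, 0, 0, 0], [0, -5, 0, 0, 0], [0, 0, 4, 0, 0], [0, 0, 0, 6, 0], [0, 0, 0, 0, 6]]

The characteristic polynomial is det(xI - A) = (x - 6)^2(x - 4)(x + 5)^2, so the eigenvalues are -5 (algebraic multiplicity 2), 4 (algebraic multiplicity 1), 6 (algebraic multiplicity 2).

For λ = -5: rank(A + 5I) = 4, rank((A + 5I)^2) = 3. The eigenspace has dimension 5 - 4 = 1, so there is 1 Jordan block; the rank sequence gives block sizes [2].

For λ = 4: algebraic multiplicity 1 gives one 1×1 block.

For λ = 6: rank(A - 6I) = 3. The eigenspace has dimension 5 - 3 = 2, so there are 2 Jordan blocks; the rank sequence gives block sizes [1, 1].

Assembling the blocks gives the Jordan form J above.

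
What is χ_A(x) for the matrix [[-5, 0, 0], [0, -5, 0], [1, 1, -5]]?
χ_A(x) = (x + 5)^3

xI - A = [[x + 5, 0, 0], [0, x + 5, 0], [-1, -1, x + 5]].

Expanding det(xI - A) along the first row:
det(xI - A) = + (x + 5)·det([[x + 5, 0], [-1, x + 5]]) - (0)·det([[0, 0], [-1, x + 5]]) + (0)·det([[0, x + 5], [-1, -1]]).

Evaluating gives χ_A(x) = x^3 + 15x^2 + 75x + 125 = (x + 5)^3.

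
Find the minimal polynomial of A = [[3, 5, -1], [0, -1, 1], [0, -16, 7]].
m_A(x) = (x - 3)^3

The characteristic polynomial factors as (x - 3)^3. The minimal polynomial is ∏(x - λ)^{k_λ} where k_λ is the size of the largest Jordan block at λ.

For λ = 3: rank(A - 3I) = 2, and the largest Jordan block has size 3 (the smallest k with rank((A - 3I)^k) = rank((A - 3I)^(k+1))).

So m_A(x) = (x - 3)^3.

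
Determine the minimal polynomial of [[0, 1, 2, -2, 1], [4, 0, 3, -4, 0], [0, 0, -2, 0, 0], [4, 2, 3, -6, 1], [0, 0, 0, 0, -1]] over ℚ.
The characteristic polynomial factors as (x + 1)(x + 2)^4. The minimal polynomial is ∏(x - λ)^{k_λ} where k_λ is the size of the largest Jordan block at λ.

For λ = -2: rank(A + 2I) = 3, and the largest Jordan block has size 3 (the smallest k with rank((A + 2I)^k) = rank((A + 2I)^(k+1))).
For λ = -1: rank(A + I) = 4, and the largest Jordan block has size 1 (the smallest k with rank((A + I)^k) = rank((A + I)^(k+1))).

So m_A(x) = (x + 1)(x + 2)^3.

m_A(x) = (x + 1)(x + 2)^3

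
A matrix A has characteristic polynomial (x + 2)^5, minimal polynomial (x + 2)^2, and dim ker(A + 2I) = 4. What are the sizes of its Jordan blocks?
Jordan blocks: (-2, 2), (-2, 1), (-2, 1), (-2, 1)

λ = -2: algebraic multiplicity 5 (exponent in χ_A), largest block size 2 (exponent in m_A), 4 blocks (geometric multiplicity). These force block sizes [2, 1, 1, 1].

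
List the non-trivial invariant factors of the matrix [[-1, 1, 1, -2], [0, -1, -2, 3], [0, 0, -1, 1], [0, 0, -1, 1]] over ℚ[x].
x^2(x + 1)^2

The Jordan structure of A has elementary divisors (x + 1)^2, x^2. Arranging the block sizes at each eigenvalue in decreasing order and taking row products gives the invariant factors.

Invariant factors (smallest first, each dividing the next): x^2(x + 1)^2.

Check: the last factor x^2(x + 1)^2 is the minimal polynomial, and the product x^2(x + 1)^2 is the characteristic polynomial.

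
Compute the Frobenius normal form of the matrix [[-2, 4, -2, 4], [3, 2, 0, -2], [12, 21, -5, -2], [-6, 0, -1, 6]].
The invariant factors of A (the non-unit diagonal entries of the Smith normal form of xI - A over ℚ[x]) are (x - 1)(x^3 + 4), each dividing the next. The characteristic polynomial is their product, (x - 1)(x^3 + 4).

The rational canonical form is the block-diagonal matrix of companion matrices C(f_i):
R = [[0, 0, 0, 4], [1, 0, 0, -4], [0, 1, 0, 0], [0, 0, 1, 1]].

Note the characteristic polynomial does not split into linear factors over ℚ, so A has no Jordan form over ℚ; the rational canonical form exists over any field.

R = [[0, 0, 0, 4], [1, 0, 0, -4], [0, 1, 0, 0], [0, 0, 1, 1]]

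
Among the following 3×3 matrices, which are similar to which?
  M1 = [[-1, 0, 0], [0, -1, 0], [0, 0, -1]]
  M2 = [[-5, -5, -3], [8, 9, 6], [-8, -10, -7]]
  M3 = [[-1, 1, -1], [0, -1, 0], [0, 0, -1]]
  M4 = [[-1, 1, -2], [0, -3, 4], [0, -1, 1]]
2 classes: {M1}, {M2, M3, M4}

Characteristic polynomials: χ_{M1} = (x + 1)^3, χ_{M2} = (x + 1)^3, χ_{M3} = (x + 1)^3, χ_{M4} = (x + 1)^3.

{M1}: invariant factors x + 1, x + 1, x + 1.

{M2, M3, M4}: invariant factors x + 1, (x + 1)^2.

Matrices are similar if and only if their invariant-factor lists agree; the partition into similarity classes is {M1}, {M2, M3, M4}.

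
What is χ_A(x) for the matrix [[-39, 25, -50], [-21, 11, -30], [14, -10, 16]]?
xI - A = [[x + 39, -25, 50], [21, x - 11, 30], [-14, 10, x - 16]].

Expanding det(xI - A) along the first row:
det(xI - A) = + (x + 39)·det([[x - 11, 30], [10, x - 16]]) - (-25)·det([[21, 30], [-14, x - 16]]) + (50)·det([[21, x - 11], [-14, 10]]).

Evaluating gives χ_A(x) = x^3 + 12x^2 + 48x + 64 = (x + 4)^3.

χ_A(x) = (x + 4)^3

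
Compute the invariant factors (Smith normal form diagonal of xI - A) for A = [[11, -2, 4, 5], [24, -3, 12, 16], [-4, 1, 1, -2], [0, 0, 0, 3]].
(x - 3)^2, (x - 3)^2

The Jordan structure of A has elementary divisors (x - 3)^2, (x - 3)^2. Arranging the block sizes at each eigenvalue in decreasing order and taking row products gives the invariant factors.

Invariant factors (smallest first, each dividing the next): (x - 3)^2, (x - 3)^2.

Check: the last factor (x - 3)^2 is the minimal polynomial, and the product (x - 3)^4 is the characteristic polynomial.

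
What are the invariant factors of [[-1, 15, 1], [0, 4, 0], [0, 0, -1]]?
(x - 4)(x + 1)^2

The Jordan structure of A has elementary divisors (x + 1)^2, (x - 4). Arranging the block sizes at each eigenvalue in decreasing order and taking row products gives the invariant factors.

Invariant factors (smallest first, each dividing the next): (x - 4)(x + 1)^2.

Check: the last factor (x - 4)(x + 1)^2 is the minimal polynomial, and the product (x - 4)(x + 1)^2 is the characteristic polynomial.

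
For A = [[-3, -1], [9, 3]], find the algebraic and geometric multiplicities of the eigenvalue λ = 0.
The characteristic polynomial is x^2, so the factor x appears with exponent 2: the algebraic multiplicity is 2.

rank(A) = 1, so the eigenspace has dimension 2 - 1 = 1: the geometric multiplicity is 1.

Since 1 < 2, A is not diagonalizable.

algebraic multiplicity 2, geometric multiplicity 1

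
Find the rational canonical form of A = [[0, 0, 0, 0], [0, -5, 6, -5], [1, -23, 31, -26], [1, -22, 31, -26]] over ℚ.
R = [[0, 0, 0, 0], [1, 0, 0, -1], [0, 1, 0, -3], [0, 0, 1, 0]]

The invariant factors of A (the non-unit diagonal entries of the Smith normal form of xI - A over ℚ[x]) are x(x^3 + 3x + 1), each dividing the next. The characteristic polynomial is their product, x(x^3 + 3x + 1).

The rational canonical form is the block-diagonal matrix of companion matrices C(f_i):
R = [[0, 0, 0, 0], [1, 0, 0, -1], [0, 1, 0, -3], [0, 0, 1, 0]].

Note the characteristic polynomial does not split into linear factors over ℚ, so A has no Jordan form over ℚ; the rational canonical form exists over any field.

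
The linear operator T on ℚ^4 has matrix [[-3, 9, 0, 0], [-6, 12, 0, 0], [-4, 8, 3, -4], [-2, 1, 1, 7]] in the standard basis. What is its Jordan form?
J = [[3, 0, 0, 0], [0, 5, 1, 0], [0, 0, 5, 0], [0, 0, 0, 6]]

The characteristic polynomial is det(xI - A) = (x - 6)(x - 5)^2(x - 3), so the eigenvalues are 3 (algebraic multiplicity 1), 5 (algebraic multiplicity 2), 6 (algebraic multiplicity 1).

For λ = 3: algebraic multiplicity 1 gives one 1×1 block.

For λ = 5: rank(A - 5I) = 3, rank((A - 5I)^2) = 2. The eigenspace has dimension 4 - 3 = 1, so there is 1 Jordan block; the rank sequence gives block sizes [2].

For λ = 6: algebraic multiplicity 1 gives one 1×1 block.

Assembling the blocks gives the Jordan form J above.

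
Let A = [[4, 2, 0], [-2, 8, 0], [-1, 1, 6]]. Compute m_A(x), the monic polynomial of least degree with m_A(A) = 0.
m_A(x) = (x - 6)^2

The characteristic polynomial factors as (x - 6)^3. The minimal polynomial is ∏(x - λ)^{k_λ} where k_λ is the size of the largest Jordan block at λ.

For λ = 6: rank(A - 6I) = 1, and the largest Jordan block has size 2 (the smallest k with rank((A - 6I)^k) = rank((A - 6I)^(k+1))).

So m_A(x) = (x - 6)^2.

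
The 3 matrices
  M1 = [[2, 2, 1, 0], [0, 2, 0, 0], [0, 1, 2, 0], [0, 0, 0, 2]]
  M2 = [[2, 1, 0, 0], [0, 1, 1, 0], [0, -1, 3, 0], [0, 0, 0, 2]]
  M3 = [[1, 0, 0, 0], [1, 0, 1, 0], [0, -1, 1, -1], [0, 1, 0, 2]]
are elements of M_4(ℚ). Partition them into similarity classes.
2 classes: {M1, M2}, {M3}

Characteristic polynomials: χ_{M1} = (x - 2)^4, χ_{M2} = (x - 2)^4, χ_{M3} = (x - 1)^4.

{M1, M2}: invariant factors x - 2, (x - 2)^3.

{M3}: invariant factors x - 1, (x - 1)^3.

Matrices are similar if and only if their invariant-factor lists agree; the partition into similarity classes is {M1, M2}, {M3}.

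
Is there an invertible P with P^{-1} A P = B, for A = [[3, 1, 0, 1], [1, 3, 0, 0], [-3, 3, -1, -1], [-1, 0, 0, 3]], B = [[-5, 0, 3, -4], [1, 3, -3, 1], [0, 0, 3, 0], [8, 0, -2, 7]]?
Two matrices over a field are similar if and only if they have the same invariant factors.

Both A and B have characteristic polynomial (x - 3)^3(x + 1) and minimal polynomial (x - 3)^3(x + 1). Computing further, both have invariant factors (x - 3)^3(x + 1). Hence A and B are similar.

Yes.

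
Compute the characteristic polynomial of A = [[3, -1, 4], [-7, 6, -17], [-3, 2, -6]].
χ_A(x) = (x - 1)^3

xI - A = [[x - 3, 1, -4], [7, x - 6, 17], [3, -2, x + 6]].

Expanding det(xI - A) along the first row:
det(xI - A) = + (x - 3)·det([[x - 6, 17], [-2, x + 6]]) - (1)·det([[7, 17], [3, x + 6]]) + (-4)·det([[7, x - 6], [3, -2]]).

Evaluating gives χ_A(x) = x^3 - 3x^2 + 3x - 1 = (x - 1)^3.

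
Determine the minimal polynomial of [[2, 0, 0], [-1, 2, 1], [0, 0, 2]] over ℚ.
The characteristic polynomial factors as (x - 2)^3. The minimal polynomial is ∏(x - λ)^{k_λ} where k_λ is the size of the largest Jordan block at λ.

For λ = 2: rank(A - 2I) = 1, and the largest Jordan block has size 2 (the smallest k with rank((A - 2I)^k) = rank((A - 2I)^(k+1))).

So m_A(x) = (x - 2)^2.

m_A(x) = (x - 2)^2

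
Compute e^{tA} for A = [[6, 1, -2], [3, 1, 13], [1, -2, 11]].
e^{tA} = [[(t^2 + 2)*e^{6*t}/2, t*(2 - t)*e^{6*t}/2, t*(3*t - 4)*e^{6*t}/2], [t*(3 - t)*e^{6*t}, (t^2 - 5*t + 1)*e^{6*t}, t*(13 - 3*t)*e^{6*t}], [t*(2 - t)*e^{6*t}/2, t*(t - 4)*e^{6*t}/2, (-3*t^2 + 10*t + 2)*e^{6*t}/2]]

A has Jordan form J = [[6, 1, 0], [0, 6, 1], [0, 0, 6]] with A = PJP^{-1}, so e^{tA} = P e^{tJ} P^{-1}.

For a Jordan block J_k(λ), e^{tJ_k(λ)} = e^{λt} · (I + tN + t^2 N^2/2! + ... + t^{k-1} N^{k-1}/(k-1)!) where N is the nilpotent superdiagonal part.

Assembling the blocks and conjugating back gives the entries of e^{tA} as shown above.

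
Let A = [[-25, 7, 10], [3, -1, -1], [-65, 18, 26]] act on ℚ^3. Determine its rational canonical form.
The invariant factors of A (the non-unit diagonal entries of the Smith normal form of xI - A over ℚ[x]) are x^3 - 4x + 1, each dividing the next. The characteristic polynomial is their product, x^3 - 4x + 1.

The rational canonical form is the block-diagonal matrix of companion matrices C(f_i):
R = [[0, 0, -1], [1, 0, 4], [0, 1, 0]].

Note the characteristic polynomial does not split into linear factors over ℚ, so A has no Jordan form over ℚ; the rational canonical form exists over any field.

R = [[0, 0, -1], [1, 0, 4], [0, 1, 0]]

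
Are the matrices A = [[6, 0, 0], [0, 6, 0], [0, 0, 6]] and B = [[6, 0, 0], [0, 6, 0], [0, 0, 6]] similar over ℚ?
Yes.

Two matrices over a field are similar if and only if they have the same invariant factors.

Both A and B have characteristic polynomial (x - 6)^3 and minimal polynomial x - 6. Computing further, both have invariant factors x - 6, x - 6, x - 6. Hence A and B are similar.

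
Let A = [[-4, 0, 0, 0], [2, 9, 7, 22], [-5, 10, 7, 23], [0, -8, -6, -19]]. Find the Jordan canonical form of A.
The characteristic polynomial is det(xI - A) = (x + 1)^3(x + 4), so the eigenvalues are -4 (algebraic multiplicity 1), -1 (algebraic multiplicity 3).

For λ = -4: algebraic multiplicity 1 gives one 1×1 block.

For λ = -1: rank(A + I) = 3, rank((A + I)^2) = 2, rank((A + I)^3) = 1. The eigenspace has dimension 4 - 3 = 1, so there is 1 Jordan block; the rank sequence gives block sizes [3].

Assembling the blocks gives the Jordan form J above.

J = [[-4, 0, 0, 0], [0, -1, 1, 0], [0, 0, -1, 1], [0, 0, 0, -1]]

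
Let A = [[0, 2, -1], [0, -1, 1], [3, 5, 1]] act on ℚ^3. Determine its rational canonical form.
R = [[0, 0, 3], [1, 0, 3], [0, 1, 0]]

The invariant factors of A (the non-unit diagonal entries of the Smith normal form of xI - A over ℚ[x]) are x^3 - 3x - 3, each dividing the next. The characteristic polynomial is their product, x^3 - 3x - 3.

The rational canonical form is the block-diagonal matrix of companion matrices C(f_i):
R = [[0, 0, 3], [1, 0, 3], [0, 1, 0]].

Note the characteristic polynomial does not split into linear factors over ℚ, so A has no Jordan form over ℚ; the rational canonical form exists over any field.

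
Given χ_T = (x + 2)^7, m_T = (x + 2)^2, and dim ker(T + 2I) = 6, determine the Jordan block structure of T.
Jordan blocks: (-2, 2), (-2, 1), (-2, 1), (-2, 1), (-2, 1), (-2, 1)

λ = -2: algebraic multiplicity 7 (exponent in χ_T), largest block size 2 (exponent in m_T), 6 blocks (geometric multiplicity). These force block sizes [2, 1, 1, 1, 1, 1].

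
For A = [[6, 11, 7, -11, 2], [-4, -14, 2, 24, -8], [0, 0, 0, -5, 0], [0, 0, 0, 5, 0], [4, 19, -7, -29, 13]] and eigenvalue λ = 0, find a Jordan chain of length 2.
v_1 = [[2, -1, 0, 0, 1]]^T, v_2 = [[3, -2, 0, 0, 2]]^T

We seek v_1 ∈ ker(A^2) \ ker(A), then set v_{i+1} = A v_i.

One such chain is v_1 = [[2, -1, 0, 0, 1]]^T, v_2 = [[3, -2, 0, 0, 2]]^T. Check: A v_2 = [[0, 0, 0, 0, 0]]^T = 0.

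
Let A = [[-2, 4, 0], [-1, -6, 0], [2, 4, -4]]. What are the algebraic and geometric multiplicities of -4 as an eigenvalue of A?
algebraic multiplicity 3, geometric multiplicity 2

The characteristic polynomial is (x + 4)^3, so the factor x + 4 appears with exponent 3: the algebraic multiplicity is 3.

rank(A + 4I) = 1, so the eigenspace has dimension 3 - 1 = 2: the geometric multiplicity is 2.

Since 2 < 3, A is not diagonalizable.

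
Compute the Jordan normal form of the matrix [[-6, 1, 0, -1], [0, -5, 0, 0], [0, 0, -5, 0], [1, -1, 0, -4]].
The characteristic polynomial is det(xI - A) = (x + 5)^4, so the eigenvalues are -5 (algebraic multiplicity 4).

For λ = -5: rank(A + 5I) = 1, rank((A + 5I)^2) = 0. The eigenspace has dimension 4 - 1 = 3, so there are 3 Jordan blocks; the rank sequence gives block sizes [2, 1, 1].

Assembling the blocks gives the Jordan form J above.

J = [[-5, 1, 0, 0], [0, -5, 0, 0], [0, 0, -5, 0], [0, 0, 0, -5]]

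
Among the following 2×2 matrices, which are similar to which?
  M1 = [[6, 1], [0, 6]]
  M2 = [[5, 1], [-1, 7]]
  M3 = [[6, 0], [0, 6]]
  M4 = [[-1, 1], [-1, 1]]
Characteristic polynomials: χ_{M1} = (x - 6)^2, χ_{M2} = (x - 6)^2, χ_{M3} = (x - 6)^2, χ_{M4} = x^2.

{M1, M2}: invariant factors (x - 6)^2.

{M3}: invariant factors x - 6, x - 6.

{M4}: invariant factors x^2.

Matrices are similar if and only if their invariant-factor lists agree; the partition into similarity classes is {M1, M2}, {M3}, {M4}.

3 classes: {M1, M2}, {M3}, {M4}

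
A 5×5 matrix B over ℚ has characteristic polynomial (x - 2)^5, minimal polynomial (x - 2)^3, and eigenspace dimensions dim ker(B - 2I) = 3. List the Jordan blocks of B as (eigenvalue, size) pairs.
Jordan blocks: (2, 3), (2, 1), (2, 1)

λ = 2: algebraic multiplicity 5 (exponent in χ_B), largest block size 3 (exponent in m_B), 3 blocks (geometric multiplicity). These force block sizes [3, 1, 1].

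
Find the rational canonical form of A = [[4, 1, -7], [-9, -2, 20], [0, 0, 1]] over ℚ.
The invariant factors of A (the non-unit diagonal entries of the Smith normal form of xI - A over ℚ[x]) are (x - 1)^3, each dividing the next. The characteristic polynomial is their product, (x - 1)^3.

The rational canonical form is the block-diagonal matrix of companion matrices C(f_i):
R = [[0, 0, 1], [1, 0, -3], [0, 1, 3]].

R = [[0, 0, 1], [1, 0, -3], [0, 1, 3]]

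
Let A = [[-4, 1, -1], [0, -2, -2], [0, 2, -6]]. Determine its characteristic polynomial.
xI - A = [[x + 4, -1, 1], [0, x + 2, 2], [0, -2, x + 6]].

Expanding det(xI - A) along the first row:
det(xI - A) = + (x + 4)·det([[x + 2, 2], [-2, x + 6]]) - (-1)·det([[0, 2], [0, x + 6]]) + (1)·det([[0, x + 2], [0, -2]]).

Evaluating gives χ_A(x) = x^3 + 12x^2 + 48x + 64 = (x + 4)^3.

χ_A(x) = (x + 4)^3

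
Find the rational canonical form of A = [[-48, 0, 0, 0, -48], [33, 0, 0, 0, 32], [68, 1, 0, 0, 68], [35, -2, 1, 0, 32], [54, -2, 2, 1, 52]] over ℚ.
The invariant factors of A (the non-unit diagonal entries of the Smith normal form of xI - A over ℚ[x]) are (x - 6)(x + 2)(x^3 + 4x - 4), each dividing the next. The characteristic polynomial is their product, (x - 6)(x + 2)(x^3 + 4x - 4).

The rational canonical form is the block-diagonal matrix of companion matrices C(f_i):
R = [[0, 0, 0, 0, -48], [1, 0, 0, 0, 32], [0, 1, 0, 0, 20], [0, 0, 1, 0, 8], [0, 0, 0, 1, 4]].

Note the characteristic polynomial does not split into linear factors over ℚ, so A has no Jordan form over ℚ; the rational canonical form exists over any field.

R = [[0, 0, 0, 0, -48], [1, 0, 0, 0, 32], [0, 1, 0, 0, 20], [0, 0, 1, 0, 8], [0, 0, 0, 1, 4]]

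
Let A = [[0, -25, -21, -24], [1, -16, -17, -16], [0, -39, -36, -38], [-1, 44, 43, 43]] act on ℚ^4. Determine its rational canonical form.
R = [[0, 0, 0, -25], [1, 0, 0, 15], [0, 1, 0, -16], [0, 0, 1, -9]]

The invariant factors of A (the non-unit diagonal entries of the Smith normal form of xI - A over ℚ[x]) are (x + 5)^2(x^2 - x + 1), each dividing the next. The characteristic polynomial is their product, (x + 5)^2(x^2 - x + 1).

The rational canonical form is the block-diagonal matrix of companion matrices C(f_i):
R = [[0, 0, 0, -25], [1, 0, 0, 15], [0, 1, 0, -16], [0, 0, 1, -9]].

Note the characteristic polynomial does not split into linear factors over ℚ, so A has no Jordan form over ℚ; the rational canonical form exists over any field.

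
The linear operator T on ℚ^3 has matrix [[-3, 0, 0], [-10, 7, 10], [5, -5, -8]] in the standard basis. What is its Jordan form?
The characteristic polynomial is det(xI - A) = (x - 2)(x + 3)^2, so the eigenvalues are -3 (algebraic multiplicity 2), 2 (algebraic multiplicity 1).

For λ = -3: rank(A + 3I) = 1. The eigenspace has dimension 3 - 1 = 2, so there are 2 Jordan blocks; the rank sequence gives block sizes [1, 1].

For λ = 2: algebraic multiplicity 1 gives one 1×1 block.

Assembling the blocks gives the Jordan form J above.

J = [[-3, 0, 0], [0, -3, 0], [0, 0, 2]]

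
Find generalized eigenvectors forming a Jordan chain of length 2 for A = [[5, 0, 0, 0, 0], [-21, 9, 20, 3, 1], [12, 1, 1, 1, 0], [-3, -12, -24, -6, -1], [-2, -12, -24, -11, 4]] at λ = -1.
We seek v_1 ∈ ker((A + I)^2) \ ker(A + I), then set v_{i+1} = (A + I) v_i.

One such chain is v_1 = [[0, 3, -1, -2, -2]]^T, v_2 = [[0, 2, -1, 0, 0]]^T. Check: (A + I) v_2 = [[0, 0, 0, 0, 0]]^T = 0.

v_1 = [[0, 3, -1, -2, -2]]^T, v_2 = [[0, 2, -1, 0, 0]]^T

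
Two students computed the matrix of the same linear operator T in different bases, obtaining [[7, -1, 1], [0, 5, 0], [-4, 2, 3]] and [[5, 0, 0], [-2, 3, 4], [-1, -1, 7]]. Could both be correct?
Yes.

Two matrices over a field are similar if and only if they have the same invariant factors.

Both A and B have characteristic polynomial (x - 5)^3 and minimal polynomial (x - 5)^2. Computing further, both have invariant factors x - 5, (x - 5)^2. Hence A and B are similar.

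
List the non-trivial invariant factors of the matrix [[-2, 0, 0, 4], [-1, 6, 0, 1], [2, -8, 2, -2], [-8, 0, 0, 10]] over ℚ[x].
The Jordan structure of A has elementary divisors (x - 2), (x - 2), (x - 6)^2. Arranging the block sizes at each eigenvalue in decreasing order and taking row products gives the invariant factors.

Invariant factors (smallest first, each dividing the next): x - 2, (x - 6)^2(x - 2).

Check: the last factor (x - 6)^2(x - 2) is the minimal polynomial, and the product (x - 6)^2(x - 2)^2 is the characteristic polynomial.

x - 2, (x - 6)^2(x - 2)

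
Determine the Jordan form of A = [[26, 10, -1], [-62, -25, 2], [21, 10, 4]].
The characteristic polynomial is det(xI - A) = (x - 5)^2(x + 5), so the eigenvalues are -5 (algebraic multiplicity 1), 5 (algebraic multiplicity 2).

For λ = -5: algebraic multiplicity 1 gives one 1×1 block.

For λ = 5: rank(A - 5I) = 2, rank((A - 5I)^2) = 1. The eigenspace has dimension 3 - 2 = 1, so there is 1 Jordan block; the rank sequence gives block sizes [2].

Assembling the blocks gives the Jordan form J above.

J = [[-5, 0, 0], [0, 5, 1], [0, 0, 5]]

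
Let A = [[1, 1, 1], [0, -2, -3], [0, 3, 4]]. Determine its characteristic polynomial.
χ_A(x) = (x - 1)^3

xI - A = [[x - 1, -1, -1], [0, x + 2, 3], [0, -3, x - 4]].

Expanding det(xI - A) along the first row:
det(xI - A) = + (x - 1)·det([[x + 2, 3], [-3, x - 4]]) - (-1)·det([[0, 3], [0, x - 4]]) + (-1)·det([[0, x + 2], [0, -3]]).

Evaluating gives χ_A(x) = x^3 - 3x^2 + 3x - 1 = (x - 1)^3.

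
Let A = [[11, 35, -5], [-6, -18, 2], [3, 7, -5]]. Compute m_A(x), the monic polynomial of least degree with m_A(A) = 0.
The characteristic polynomial factors as (x + 4)^3. The minimal polynomial is ∏(x - λ)^{k_λ} where k_λ is the size of the largest Jordan block at λ.

For λ = -4: rank(A + 4I) = 1, and the largest Jordan block has size 2 (the smallest k with rank((A + 4I)^k) = rank((A + 4I)^(k+1))).

So m_A(x) = (x + 4)^2.

m_A(x) = (x + 4)^2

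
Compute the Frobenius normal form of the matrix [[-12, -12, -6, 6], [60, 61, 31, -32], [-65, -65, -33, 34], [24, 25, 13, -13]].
The invariant factors of A (the non-unit diagonal entries of the Smith normal form of xI - A over ℚ[x]) are (x - 3)(x^3 + 2x - 2), each dividing the next. The characteristic polynomial is their product, (x - 3)(x^3 + 2x - 2).

The rational canonical form is the block-diagonal matrix of companion matrices C(f_i):
R = [[0, 0, 0, -6], [1, 0, 0, 8], [0, 1, 0, -2], [0, 0, 1, 3]].

Note the characteristic polynomial does not split into linear factors over ℚ, so A has no Jordan form over ℚ; the rational canonical form exists over any field.

R = [[0, 0, 0, -6], [1, 0, 0, 8], [0, 1, 0, -2], [0, 0, 1, 3]]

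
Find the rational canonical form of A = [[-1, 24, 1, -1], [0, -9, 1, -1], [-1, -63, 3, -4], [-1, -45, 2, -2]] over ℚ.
R = [[0, 0, 0, 60], [1, 0, 0, 17], [0, 1, 0, -19], [0, 0, 1, -9]]

The invariant factors of A (the non-unit diagonal entries of the Smith normal form of xI - A over ℚ[x]) are (x + 3)(x + 5)(x^2 + x - 4), each dividing the next. The characteristic polynomial is their product, (x + 3)(x + 5)(x^2 + x - 4).

The rational canonical form is the block-diagonal matrix of companion matrices C(f_i):
R = [[0, 0, 0, 60], [1, 0, 0, 17], [0, 1, 0, -19], [0, 0, 1, -9]].

Note the characteristic polynomial does not split into linear factors over ℚ, so A has no Jordan form over ℚ; the rational canonical form exists over any field.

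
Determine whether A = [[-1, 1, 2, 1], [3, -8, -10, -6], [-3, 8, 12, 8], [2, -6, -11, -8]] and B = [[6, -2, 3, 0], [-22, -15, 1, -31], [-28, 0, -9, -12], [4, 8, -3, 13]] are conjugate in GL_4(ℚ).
Two matrices over a field are similar if and only if they have the same invariant factors.

Both A and B have characteristic polynomial (x + 1)^3(x + 2) and minimal polynomial (x + 1)^3(x + 2). Computing further, both have invariant factors (x + 1)^3(x + 2). Hence A and B are similar.

Yes.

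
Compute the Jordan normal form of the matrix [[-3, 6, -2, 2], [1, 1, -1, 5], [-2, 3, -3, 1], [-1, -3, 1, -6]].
The characteristic polynomial is det(xI - A) = (x + 2)^3(x + 5), so the eigenvalues are -5 (algebraic multiplicity 1), -2 (algebraic multiplicity 3).

For λ = -5: algebraic multiplicity 1 gives one 1×1 block.

For λ = -2: rank(A + 2I) = 3, rank((A + 2I)^2) = 2, rank((A + 2I)^3) = 1. The eigenspace has dimension 4 - 3 = 1, so there is 1 Jordan block; the rank sequence gives block sizes [3].

Assembling the blocks gives the Jordan form J above.

J = [[-5, 0, 0, 0], [0, -2, 1, 0], [0, 0, -2, 1], [0, 0, 0, -2]]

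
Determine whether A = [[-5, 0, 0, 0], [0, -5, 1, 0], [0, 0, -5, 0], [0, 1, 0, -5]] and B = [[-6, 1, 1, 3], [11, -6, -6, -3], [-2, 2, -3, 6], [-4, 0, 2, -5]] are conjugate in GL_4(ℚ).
Yes.

Two matrices over a field are similar if and only if they have the same invariant factors.

Both A and B have characteristic polynomial (x + 5)^4 and minimal polynomial (x + 5)^3. Computing further, both have invariant factors x + 5, (x + 5)^3. Hence A and B are similar.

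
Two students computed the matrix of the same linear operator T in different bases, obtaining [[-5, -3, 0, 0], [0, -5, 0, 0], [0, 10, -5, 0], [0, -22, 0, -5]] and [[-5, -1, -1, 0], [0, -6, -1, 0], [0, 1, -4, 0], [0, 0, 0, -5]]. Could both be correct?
Two matrices over a field are similar if and only if they have the same invariant factors.

Both A and B have characteristic polynomial (x + 5)^4 and minimal polynomial (x + 5)^2. Computing further, both have invariant factors x + 5, x + 5, (x + 5)^2. Hence A and B are similar.

Yes.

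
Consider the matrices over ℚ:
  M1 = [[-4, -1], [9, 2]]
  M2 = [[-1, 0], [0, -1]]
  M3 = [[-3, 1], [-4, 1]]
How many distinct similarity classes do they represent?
2 classes: {M1, M3}, {M2}

Characteristic polynomials: χ_{M1} = (x + 1)^2, χ_{M2} = (x + 1)^2, χ_{M3} = (x + 1)^2.

{M1, M3}: invariant factors (x + 1)^2.

{M2}: invariant factors x + 1, x + 1.

Matrices are similar if and only if their invariant-factor lists agree; the partition into similarity classes is {M1, M3}, {M2}.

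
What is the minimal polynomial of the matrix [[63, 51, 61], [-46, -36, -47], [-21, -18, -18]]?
m_A(x) = (x - 3)^3

The characteristic polynomial factors as (x - 3)^3. The minimal polynomial is ∏(x - λ)^{k_λ} where k_λ is the size of the largest Jordan block at λ.

For λ = 3: rank(A - 3I) = 2, and the largest Jordan block has size 3 (the smallest k with rank((A - 3I)^k) = rank((A - 3I)^(k+1))).

So m_A(x) = (x - 3)^3.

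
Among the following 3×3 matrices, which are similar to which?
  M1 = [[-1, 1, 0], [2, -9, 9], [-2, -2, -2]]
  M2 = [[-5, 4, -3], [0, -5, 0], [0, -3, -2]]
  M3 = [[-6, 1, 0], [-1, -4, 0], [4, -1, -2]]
1 class: {M1, M2, M3}

Characteristic polynomials: χ_{M1} = (x + 2)(x + 5)^2, χ_{M2} = (x + 2)(x + 5)^2, χ_{M3} = (x + 2)(x + 5)^2.

{M1, M2, M3}: invariant factors (x + 2)(x + 5)^2.

Matrices are similar if and only if their invariant-factor lists agree; the partition into similarity classes is {M1, M2, M3}.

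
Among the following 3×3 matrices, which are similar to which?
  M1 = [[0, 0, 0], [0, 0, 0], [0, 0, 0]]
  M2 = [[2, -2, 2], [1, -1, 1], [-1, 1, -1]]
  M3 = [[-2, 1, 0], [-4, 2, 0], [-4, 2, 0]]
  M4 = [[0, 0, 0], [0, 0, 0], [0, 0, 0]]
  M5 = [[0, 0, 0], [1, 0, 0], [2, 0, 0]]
2 classes: {M1, M4}, {M2, M3, M5}

Characteristic polynomials: χ_{M1} = x^3, χ_{M2} = x^3, χ_{M3} = x^3, χ_{M4} = x^3, χ_{M5} = x^3.

{M1, M4}: invariant factors x, x, x.

{M2, M3, M5}: invariant factors x, x^2.

Matrices are similar if and only if their invariant-factor lists agree; the partition into similarity classes is {M1, M4}, {M2, M3, M5}.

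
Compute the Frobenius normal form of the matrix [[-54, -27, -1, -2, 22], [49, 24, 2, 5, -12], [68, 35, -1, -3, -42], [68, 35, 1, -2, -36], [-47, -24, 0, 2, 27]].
The invariant factors of A (the non-unit diagonal entries of the Smith normal form of xI - A over ℚ[x]) are (x + 2)(x + 4)(x^3 - 5), each dividing the next. The characteristic polynomial is their product, (x + 2)(x + 4)(x^3 - 5).

The rational canonical form is the block-diagonal matrix of companion matrices C(f_i):
R = [[0, 0, 0, 0, 40], [1, 0, 0, 0, 30], [0, 1, 0, 0, 5], [0, 0, 1, 0, -8], [0, 0, 0, 1, -6]].

Note the characteristic polynomial does not split into linear factors over ℚ, so A has no Jordan form over ℚ; the rational canonical form exists over any field.

R = [[0, 0, 0, 0, 40], [1, 0, 0, 0, 30], [0, 1, 0, 0, 5], [0, 0, 1, 0, -8], [0, 0, 0, 1, -6]]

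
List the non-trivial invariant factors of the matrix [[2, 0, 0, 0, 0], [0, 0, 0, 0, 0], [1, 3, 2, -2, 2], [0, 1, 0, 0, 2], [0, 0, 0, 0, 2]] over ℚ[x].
The Jordan structure of A has elementary divisors x^2, (x - 2)^2, (x - 2). Arranging the block sizes at each eigenvalue in decreasing order and taking row products gives the invariant factors.

Invariant factors (smallest first, each dividing the next): x - 2, x^2(x - 2)^2.

Check: the last factor x^2(x - 2)^2 is the minimal polynomial, and the product x^2(x - 2)^3 is the characteristic polynomial.

x - 2, x^2(x - 2)^2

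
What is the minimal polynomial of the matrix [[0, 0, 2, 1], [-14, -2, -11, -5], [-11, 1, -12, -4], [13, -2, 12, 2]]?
m_A(x) = (x + 3)^2

The characteristic polynomial factors as (x + 3)^4. The minimal polynomial is ∏(x - λ)^{k_λ} where k_λ is the size of the largest Jordan block at λ.

For λ = -3: rank(A + 3I) = 2, and the largest Jordan block has size 2 (the smallest k with rank((A + 3I)^k) = rank((A + 3I)^(k+1))).

So m_A(x) = (x + 3)^2.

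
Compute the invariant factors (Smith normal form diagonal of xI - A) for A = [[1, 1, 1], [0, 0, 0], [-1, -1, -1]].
The Jordan structure of A has elementary divisors x^2, x. Arranging the block sizes at each eigenvalue in decreasing order and taking row products gives the invariant factors.

Invariant factors (smallest first, each dividing the next): x, x^2.

Check: the last factor x^2 is the minimal polynomial, and the product x^3 is the characteristic polynomial.

x, x^2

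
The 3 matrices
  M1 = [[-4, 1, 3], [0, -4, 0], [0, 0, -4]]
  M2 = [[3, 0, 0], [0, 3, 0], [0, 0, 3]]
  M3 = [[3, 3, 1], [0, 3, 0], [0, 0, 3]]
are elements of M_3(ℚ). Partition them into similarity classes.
Characteristic polynomials: χ_{M1} = (x + 4)^3, χ_{M2} = (x - 3)^3, χ_{M3} = (x - 3)^3.

{M1}: invariant factors x + 4, (x + 4)^2.

{M2}: invariant factors x - 3, x - 3, x - 3.

{M3}: invariant factors x - 3, (x - 3)^2.

Matrices are similar if and only if their invariant-factor lists agree; the partition into similarity classes is {M1}, {M2}, {M3}.

3 classes: {M1}, {M2}, {M3}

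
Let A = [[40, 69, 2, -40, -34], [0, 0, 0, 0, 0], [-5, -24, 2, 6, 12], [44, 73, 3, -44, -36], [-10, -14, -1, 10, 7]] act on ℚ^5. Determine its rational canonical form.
The invariant factors of A (the non-unit diagonal entries of the Smith normal form of xI - A over ℚ[x]) are x(x - 5)(x^3 + 2x - 4), each dividing the next. The characteristic polynomial is their product, x(x - 5)(x^3 + 2x - 4).

The rational canonical form is the block-diagonal matrix of companion matrices C(f_i):
R = [[0, 0, 0, 0, 0], [1, 0, 0, 0, -20], [0, 1, 0, 0, 14], [0, 0, 1, 0, -2], [0, 0, 0, 1, 5]].

Note the characteristic polynomial does not split into linear factors over ℚ, so A has no Jordan form over ℚ; the rational canonical form exists over any field.

R = [[0, 0, 0, 0, 0], [1, 0, 0, 0, -20], [0, 1, 0, 0, 14], [0, 0, 1, 0, -2], [0, 0, 0, 1, 5]]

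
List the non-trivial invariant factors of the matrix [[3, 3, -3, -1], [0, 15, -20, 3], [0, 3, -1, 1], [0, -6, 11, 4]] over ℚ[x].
(x - 6)^3(x - 3)

The Jordan structure of A has elementary divisors (x - 3), (x - 6)^3. Arranging the block sizes at each eigenvalue in decreasing order and taking row products gives the invariant factors.

Invariant factors (smallest first, each dividing the next): (x - 6)^3(x - 3).

Check: the last factor (x - 6)^3(x - 3) is the minimal polynomial, and the product (x - 6)^3(x - 3) is the characteristic polynomial.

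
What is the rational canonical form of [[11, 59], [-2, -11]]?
R = [[0, 3], [1, 0]]

The invariant factors of A (the non-unit diagonal entries of the Smith normal form of xI - A over ℚ[x]) are x^2 - 3, each dividing the next. The characteristic polynomial is their product, x^2 - 3.

The rational canonical form is the block-diagonal matrix of companion matrices C(f_i):
R = [[0, 3], [1, 0]].

Note the characteristic polynomial does not split into linear factors over ℚ, so A has no Jordan form over ℚ; the rational canonical form exists over any field.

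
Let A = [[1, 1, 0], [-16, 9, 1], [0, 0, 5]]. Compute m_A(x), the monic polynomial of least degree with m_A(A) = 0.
m_A(x) = (x - 5)^3

The characteristic polynomial factors as (x - 5)^3. The minimal polynomial is ∏(x - λ)^{k_λ} where k_λ is the size of the largest Jordan block at λ.

For λ = 5: rank(A - 5I) = 2, and the largest Jordan block has size 3 (the smallest k with rank((A - 5I)^k) = rank((A - 5I)^(k+1))).

So m_A(x) = (x - 5)^3.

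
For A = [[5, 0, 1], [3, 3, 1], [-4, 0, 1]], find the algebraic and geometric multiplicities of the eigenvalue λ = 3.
algebraic multiplicity 3, geometric multiplicity 1

The characteristic polynomial is (x - 3)^3, so the factor x - 3 appears with exponent 3: the algebraic multiplicity is 3.

rank(A - 3I) = 2, so the eigenspace has dimension 3 - 2 = 1: the geometric multiplicity is 1.

Since 1 < 3, A is not diagonalizable.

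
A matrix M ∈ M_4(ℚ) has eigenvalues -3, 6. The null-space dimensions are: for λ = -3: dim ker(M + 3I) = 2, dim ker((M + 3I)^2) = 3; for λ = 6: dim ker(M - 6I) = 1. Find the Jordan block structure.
λ = -3: successive nullity increments [2, 1] count blocks of size ≥ k; block sizes are [2, 1].
λ = 6: successive nullity increments [1] count blocks of size ≥ k; block sizes are [1].

Jordan blocks: (-3, 2), (-3, 1), (6, 1)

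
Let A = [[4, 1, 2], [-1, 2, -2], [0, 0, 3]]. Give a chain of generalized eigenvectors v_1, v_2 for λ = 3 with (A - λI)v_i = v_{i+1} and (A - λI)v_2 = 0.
We seek v_1 ∈ ker((A - 3I)^2) \ ker(A - 3I), then set v_{i+1} = (A - 3I) v_i.

One such chain is v_1 = [[0, 1, 0]]^T, v_2 = [[1, -1, 0]]^T. Check: (A - 3I) v_2 = [[0, 0, 0]]^T = 0.

v_1 = [[0, 1, 0]]^T, v_2 = [[1, -1, 0]]^T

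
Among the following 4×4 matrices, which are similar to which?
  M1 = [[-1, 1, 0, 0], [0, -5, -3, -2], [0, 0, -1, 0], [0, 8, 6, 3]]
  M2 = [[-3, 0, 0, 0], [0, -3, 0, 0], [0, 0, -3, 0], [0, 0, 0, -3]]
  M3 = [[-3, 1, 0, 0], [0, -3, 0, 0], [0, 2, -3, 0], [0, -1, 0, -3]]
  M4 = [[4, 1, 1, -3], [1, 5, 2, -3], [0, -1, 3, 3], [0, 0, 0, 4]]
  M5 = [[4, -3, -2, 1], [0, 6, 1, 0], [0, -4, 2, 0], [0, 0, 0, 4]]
4 classes: {M1}, {M2}, {M3}, {M4, M5}

Characteristic polynomials: χ_{M1} = (x + 1)^4, χ_{M2} = (x + 3)^4, χ_{M3} = (x + 3)^4, χ_{M4} = (x - 4)^4, χ_{M5} = (x - 4)^4.

{M1}: invariant factors x + 1, (x + 1)^3.

{M2}: invariant factors x + 3, x + 3, x + 3, x + 3.

{M3}: invariant factors x + 3, x + 3, (x + 3)^2.

{M4, M5}: invariant factors x - 4, (x - 4)^3.

Matrices are similar if and only if their invariant-factor lists agree; the partition into similarity classes is {M1}, {M2}, {M3}, {M4, M5}.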